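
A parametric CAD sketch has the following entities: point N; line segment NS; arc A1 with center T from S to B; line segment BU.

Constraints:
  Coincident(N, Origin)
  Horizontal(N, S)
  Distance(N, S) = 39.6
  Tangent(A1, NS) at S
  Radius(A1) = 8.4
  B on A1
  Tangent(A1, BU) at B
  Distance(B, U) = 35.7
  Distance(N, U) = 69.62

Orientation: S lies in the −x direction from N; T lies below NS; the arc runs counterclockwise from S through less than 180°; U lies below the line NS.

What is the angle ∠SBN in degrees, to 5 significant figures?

30.523°

Checks: |TB| = 8.400 ✓; ∠(TB, BU) = 90.00° ✓; |BU| = 35.70 ✓; |NU| = 69.62 ✓.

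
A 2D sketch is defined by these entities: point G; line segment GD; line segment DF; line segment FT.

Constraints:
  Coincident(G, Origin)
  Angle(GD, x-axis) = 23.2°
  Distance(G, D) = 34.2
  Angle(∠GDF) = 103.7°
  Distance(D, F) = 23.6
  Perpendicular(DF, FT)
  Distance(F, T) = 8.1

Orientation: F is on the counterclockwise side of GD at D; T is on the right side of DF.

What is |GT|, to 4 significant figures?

52.08

G is at the origin; GD runs at 23.2° with length 34.2, so D = 34.2·(cos 23.2°, sin 23.2°) = (31.43, 13.47). ∠GDF = 103.7°, so DF runs at 23.2° + (180° − 103.7°) = 99.50° from the x-axis; with |DF| = 23.6, F = D + 23.6·(cos 99.50°, sin 99.50°) = (27.54, 36.75). DF is perpendicular to FT; with |FT| = 8.1 on the right of DF, T = F + 8.1·(0.9863, 0.1650) = (35.53, 38.09). Then |GT| = |T − G| = 52.08.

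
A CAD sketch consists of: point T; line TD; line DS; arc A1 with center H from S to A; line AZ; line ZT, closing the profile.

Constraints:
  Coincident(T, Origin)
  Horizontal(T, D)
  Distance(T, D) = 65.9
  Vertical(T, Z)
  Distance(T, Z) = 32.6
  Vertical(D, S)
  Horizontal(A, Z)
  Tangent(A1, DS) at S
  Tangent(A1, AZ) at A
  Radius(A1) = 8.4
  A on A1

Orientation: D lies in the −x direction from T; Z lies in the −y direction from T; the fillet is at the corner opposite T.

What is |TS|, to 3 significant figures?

70.2

T is at the origin; TD is horizontal with |TD| = 65.9 and D on the −x side, so D = (-65.9, 0.00). T and Z share the same x with |TZ| = 32.6 and Z on the −y side, so Z = (0.00, -32.6). The virtual corner opposite T is at (-65.9, -32.6). Since A1 is tangent to DS there, HS ⟂ DS and A1 meets AZ tangentially, so HA is at right angles to AZ, with radius 8.4, so the center H sits 8.4 in from both sides at H = (-57.5, -24.2). That places the tangent points at S = (-65.9, -24.2) on DS and A = (-57.5, -32.6) on AZ. Then |TS| = |S − T| = 70.2.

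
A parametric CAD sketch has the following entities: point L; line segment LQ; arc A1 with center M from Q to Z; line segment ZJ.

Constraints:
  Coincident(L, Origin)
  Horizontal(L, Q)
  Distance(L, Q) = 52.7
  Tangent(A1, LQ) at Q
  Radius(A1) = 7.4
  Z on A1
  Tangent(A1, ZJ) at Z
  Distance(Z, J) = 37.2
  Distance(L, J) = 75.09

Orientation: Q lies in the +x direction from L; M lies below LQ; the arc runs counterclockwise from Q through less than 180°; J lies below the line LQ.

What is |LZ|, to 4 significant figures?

47.03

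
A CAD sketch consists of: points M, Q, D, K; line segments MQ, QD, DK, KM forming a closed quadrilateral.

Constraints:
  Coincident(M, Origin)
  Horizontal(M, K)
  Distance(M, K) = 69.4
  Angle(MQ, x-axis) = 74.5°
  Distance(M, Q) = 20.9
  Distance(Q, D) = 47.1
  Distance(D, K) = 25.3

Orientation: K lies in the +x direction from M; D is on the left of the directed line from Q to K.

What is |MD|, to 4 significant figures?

55.99

Checks: |MK| = 69.40 ✓; |MQ| = 20.90 ✓; |QD| = 47.10 ✓; |DK| = 25.30 ✓.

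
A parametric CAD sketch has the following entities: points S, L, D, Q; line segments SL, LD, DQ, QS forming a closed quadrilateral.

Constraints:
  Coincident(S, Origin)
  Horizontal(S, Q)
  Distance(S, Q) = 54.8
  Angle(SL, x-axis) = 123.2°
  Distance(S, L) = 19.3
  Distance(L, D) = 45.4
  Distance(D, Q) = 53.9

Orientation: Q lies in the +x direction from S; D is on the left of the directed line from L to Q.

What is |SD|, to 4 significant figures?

51.10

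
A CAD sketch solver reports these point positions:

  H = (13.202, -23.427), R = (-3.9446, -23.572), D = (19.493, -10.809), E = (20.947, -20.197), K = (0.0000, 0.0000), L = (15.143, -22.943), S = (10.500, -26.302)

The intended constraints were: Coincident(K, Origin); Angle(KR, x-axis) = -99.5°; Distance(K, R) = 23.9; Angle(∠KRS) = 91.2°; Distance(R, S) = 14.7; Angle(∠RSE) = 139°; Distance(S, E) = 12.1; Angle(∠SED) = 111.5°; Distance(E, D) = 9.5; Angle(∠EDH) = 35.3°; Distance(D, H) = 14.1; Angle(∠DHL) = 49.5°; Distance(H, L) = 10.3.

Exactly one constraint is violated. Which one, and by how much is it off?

Distance(H, L) = 10.3 — off by 8.30.

K = (0.00, 0.00) ✓; KR at -99.50° ✓; |KR| = 23.90 ✓; ∠KRS = 91.20° ✓; |RS| = 14.70 ✓; ∠RSE = 139.0° ✓; |SE| = 12.10 ✓; ∠SED = 111.5° ✓; |ED| = 9.500 ✓; ∠EDH = 35.30° ✓; |DH| = 14.10 ✓; ∠DHL = 49.50° ✓; |HL| = 2.000 ✗.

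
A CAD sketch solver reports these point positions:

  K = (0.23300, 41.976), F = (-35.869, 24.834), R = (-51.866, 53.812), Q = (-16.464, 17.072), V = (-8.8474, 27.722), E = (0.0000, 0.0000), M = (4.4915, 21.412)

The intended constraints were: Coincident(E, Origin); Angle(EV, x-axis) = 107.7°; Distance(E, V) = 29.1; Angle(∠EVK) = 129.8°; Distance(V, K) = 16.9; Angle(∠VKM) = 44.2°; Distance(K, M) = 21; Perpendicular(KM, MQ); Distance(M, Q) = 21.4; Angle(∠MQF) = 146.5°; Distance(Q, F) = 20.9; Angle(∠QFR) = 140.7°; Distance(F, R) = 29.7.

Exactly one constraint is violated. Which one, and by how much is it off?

Distance(F, R) = 29.7 — off by 3.40.

E = (0.00, 0.00) ✓; EV at 107.7° ✓; |EV| = 29.10 ✓; ∠EVK = 129.8° ✓; |VK| = 16.90 ✓; ∠VKM = 44.20° ✓; |KM| = 21.00 ✓; ∠(KM, MQ) = 90.00° ✓; |MQ| = 21.40 ✓; ∠MQF = 146.5° ✓; |QF| = 20.90 ✓; ∠QFR = 140.7° ✓; |FR| = 33.10 ✗.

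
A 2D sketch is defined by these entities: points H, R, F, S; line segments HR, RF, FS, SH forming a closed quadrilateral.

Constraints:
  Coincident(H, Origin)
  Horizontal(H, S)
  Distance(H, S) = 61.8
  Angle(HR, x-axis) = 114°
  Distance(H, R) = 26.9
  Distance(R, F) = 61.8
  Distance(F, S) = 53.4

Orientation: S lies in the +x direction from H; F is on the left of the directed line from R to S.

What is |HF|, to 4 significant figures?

67.84

Checks: |RF| = 61.80 ✓; |FS| = 53.40 ✓.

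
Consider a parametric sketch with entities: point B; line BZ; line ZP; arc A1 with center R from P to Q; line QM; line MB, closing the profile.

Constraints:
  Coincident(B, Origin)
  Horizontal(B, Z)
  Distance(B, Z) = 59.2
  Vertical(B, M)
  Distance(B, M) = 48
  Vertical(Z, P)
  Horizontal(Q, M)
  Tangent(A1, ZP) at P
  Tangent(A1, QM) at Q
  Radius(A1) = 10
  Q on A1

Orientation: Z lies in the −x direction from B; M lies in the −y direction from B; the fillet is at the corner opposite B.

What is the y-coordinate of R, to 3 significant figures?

-38.0

B and M share the same x with |BM| = 48.0 and M on the −y side, so M = (0.00, -48.0). The virtual corner opposite B is at (-59.2, -48.0). A1 meets ZP tangentially, so RP is at right angles to ZP and tangency of A1 to QM means the radius RQ is perpendicular to QM, with radius 10.0, so the center R sits 10.0 in from both sides at R = (-49.2, -38.0). So R.y = -38.0.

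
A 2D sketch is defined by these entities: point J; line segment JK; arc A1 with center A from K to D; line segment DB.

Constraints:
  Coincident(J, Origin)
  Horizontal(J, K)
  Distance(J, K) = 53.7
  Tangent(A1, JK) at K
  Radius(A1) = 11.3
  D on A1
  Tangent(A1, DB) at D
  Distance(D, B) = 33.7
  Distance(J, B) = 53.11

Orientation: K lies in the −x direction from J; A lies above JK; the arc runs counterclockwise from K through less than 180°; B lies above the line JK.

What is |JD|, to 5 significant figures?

43.600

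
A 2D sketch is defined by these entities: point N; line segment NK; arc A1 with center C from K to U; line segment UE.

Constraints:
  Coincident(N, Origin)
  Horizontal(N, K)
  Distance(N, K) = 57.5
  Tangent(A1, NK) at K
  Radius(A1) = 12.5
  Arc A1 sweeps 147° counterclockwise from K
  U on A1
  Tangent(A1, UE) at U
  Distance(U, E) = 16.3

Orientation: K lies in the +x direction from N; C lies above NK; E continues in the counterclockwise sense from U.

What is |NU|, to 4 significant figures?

68.29

N is at the origin; N and K share the same y with |NK| = 57.5 and K on the +x side, so K = (57.50, 0.000). A1 meets NK tangentially, so CK is at right angles to NK, so C = K + (0, 12.5) = (57.50, 12.50). On A1, K sits at bearing -90° from C; a 147° counterclockwise sweep puts U at bearing 57°, so U = C + 12.5·(cos 57°, sin 57°) = (64.31, 22.98). Then |NU| = |U − N| = 68.29.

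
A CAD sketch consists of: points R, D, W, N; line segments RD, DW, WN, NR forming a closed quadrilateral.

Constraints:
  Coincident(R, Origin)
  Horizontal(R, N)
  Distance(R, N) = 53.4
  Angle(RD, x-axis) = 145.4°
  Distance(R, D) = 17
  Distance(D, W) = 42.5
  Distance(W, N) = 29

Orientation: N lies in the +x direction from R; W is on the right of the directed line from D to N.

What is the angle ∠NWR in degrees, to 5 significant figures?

151.44°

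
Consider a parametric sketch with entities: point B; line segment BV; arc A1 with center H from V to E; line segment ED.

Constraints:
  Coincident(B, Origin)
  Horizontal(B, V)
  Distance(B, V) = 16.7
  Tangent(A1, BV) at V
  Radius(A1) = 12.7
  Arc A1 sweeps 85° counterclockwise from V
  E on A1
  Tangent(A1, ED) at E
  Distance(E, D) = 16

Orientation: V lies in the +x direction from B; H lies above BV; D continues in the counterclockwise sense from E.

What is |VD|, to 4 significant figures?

30.91

On A1, V sits at bearing -90° from H; an 85° counterclockwise sweep puts E at bearing -5°, so E = H + 12.7·(cos -5°, sin -5°) = (29.35, 11.59). Since A1 is tangent to ED there, HE ⟂ ED, so ED runs along (−sin -5°, cos -5°); with |ED| = 16.0, D = (30.75, 27.53). Then |VD| = |D − V| = 30.91.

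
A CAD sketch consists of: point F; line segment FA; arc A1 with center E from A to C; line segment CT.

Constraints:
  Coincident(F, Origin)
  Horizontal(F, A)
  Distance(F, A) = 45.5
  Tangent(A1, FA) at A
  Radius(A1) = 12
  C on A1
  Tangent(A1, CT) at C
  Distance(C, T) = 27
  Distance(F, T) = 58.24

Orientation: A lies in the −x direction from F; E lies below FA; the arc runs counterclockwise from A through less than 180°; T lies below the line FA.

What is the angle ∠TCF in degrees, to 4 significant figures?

75.89°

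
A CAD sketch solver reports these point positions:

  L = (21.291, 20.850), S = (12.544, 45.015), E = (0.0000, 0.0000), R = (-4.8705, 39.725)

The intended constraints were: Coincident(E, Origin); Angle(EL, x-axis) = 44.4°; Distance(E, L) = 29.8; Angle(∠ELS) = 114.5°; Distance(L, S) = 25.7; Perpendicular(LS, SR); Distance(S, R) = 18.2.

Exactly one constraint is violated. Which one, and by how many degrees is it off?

Perpendicular(LS, SR) — off by 3.00°.

E = (0.00, 0.00) ✓; EL at 44.40° ✓; |EL| = 29.80 ✓; ∠ELS = 114.5° ✓; |LS| = 25.70 ✓; ∠(LS, SR) = 87.00° ✗; |SR| = 18.20 ✓.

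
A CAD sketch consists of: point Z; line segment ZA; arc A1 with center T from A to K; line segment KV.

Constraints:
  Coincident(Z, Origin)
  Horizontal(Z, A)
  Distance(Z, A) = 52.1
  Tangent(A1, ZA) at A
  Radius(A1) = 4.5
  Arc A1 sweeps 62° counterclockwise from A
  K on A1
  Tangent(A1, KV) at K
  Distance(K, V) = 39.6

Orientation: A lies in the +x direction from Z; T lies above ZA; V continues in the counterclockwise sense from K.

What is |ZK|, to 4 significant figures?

56.12

Tangency of A1 to ZA means the radius TA is perpendicular to ZA, so T = A + (0, 4.5) = (52.10, 4.500). On A1, A sits at bearing -90° from T; a 62° counterclockwise sweep puts K at bearing -28°, so K = T + 4.5·(cos -28°, sin -28°) = (56.07, 2.387). Then |ZK| = |K − Z| = 56.12.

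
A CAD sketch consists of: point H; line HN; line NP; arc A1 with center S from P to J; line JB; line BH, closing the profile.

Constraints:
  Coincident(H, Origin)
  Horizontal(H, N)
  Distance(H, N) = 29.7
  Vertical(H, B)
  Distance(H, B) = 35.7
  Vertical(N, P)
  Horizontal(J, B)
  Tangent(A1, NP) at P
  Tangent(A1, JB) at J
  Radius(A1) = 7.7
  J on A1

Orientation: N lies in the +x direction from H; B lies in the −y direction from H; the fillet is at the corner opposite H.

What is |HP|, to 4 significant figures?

40.82

H is at the origin; H and N share the same y with |HN| = 29.7 and N on the +x side, so N = (29.70, 0.000). HB is vertical with |HB| = 35.7 and B on the −y side, so B = (0.000, -35.70). The virtual corner opposite H is at (29.70, -35.70). Tangency of A1 to NP means the radius SP is perpendicular to NP and since A1 is tangent to JB there, SJ ⟂ JB, with radius 7.7, so the center S sits 7.7 in from both sides at S = (22.00, -28.00). That places the tangent points at P = (29.70, -28.00) on NP and J = (22.00, -35.70) on JB. Then |HP| = |P − H| = 40.82.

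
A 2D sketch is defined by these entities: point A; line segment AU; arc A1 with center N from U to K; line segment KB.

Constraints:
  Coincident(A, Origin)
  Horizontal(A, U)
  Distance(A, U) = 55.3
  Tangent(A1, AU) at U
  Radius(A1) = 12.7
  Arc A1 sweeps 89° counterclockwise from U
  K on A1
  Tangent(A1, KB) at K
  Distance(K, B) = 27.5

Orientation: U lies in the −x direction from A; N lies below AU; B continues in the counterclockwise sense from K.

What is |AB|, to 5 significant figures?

79.292

On A1, U sits at bearing 90° from N; an 89° counterclockwise sweep puts K at bearing 179°, so K = N + 12.7·(cos 179°, sin 179°) = (-67.998, -12.478). Tangency of A1 to KB means the radius NK is perpendicular to KB, so KB runs along (−sin 179°, cos 179°); with |KB| = 27.5, B = (-68.478, -39.974). Then |AB| = |B − A| = 79.292.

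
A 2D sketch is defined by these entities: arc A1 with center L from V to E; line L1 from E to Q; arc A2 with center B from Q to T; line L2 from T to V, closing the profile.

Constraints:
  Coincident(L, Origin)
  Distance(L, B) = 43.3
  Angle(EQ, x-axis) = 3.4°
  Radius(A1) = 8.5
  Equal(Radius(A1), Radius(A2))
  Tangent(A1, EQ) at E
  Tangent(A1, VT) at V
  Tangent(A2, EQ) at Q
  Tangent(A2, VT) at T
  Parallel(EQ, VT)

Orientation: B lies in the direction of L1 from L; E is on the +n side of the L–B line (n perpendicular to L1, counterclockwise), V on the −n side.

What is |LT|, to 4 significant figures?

44.13

The slot axis is L1's direction at 3.4°, so u = (cos 3.4°, sin 3.4°) = (0.9982, 0.05931) and n = (−sin 3.4°, cos 3.4°) = (-0.05931, 0.9982). L is at the origin and B lies 43.3 along u from L, so B = 43.3·u = (43.22, 2.568). Tangency of A1 to both parallel lines with radius 8.5 puts E and V at L ± 8.5·n: E = (-0.5041, 8.485), V = (0.5041, -8.485). Equal radii place Q and T the same way about B: Q = B + 8.5·n = (42.72, 11.05), T = B − 8.5·n = (43.73, -5.917). Then |LT| = |T − L| = 44.13.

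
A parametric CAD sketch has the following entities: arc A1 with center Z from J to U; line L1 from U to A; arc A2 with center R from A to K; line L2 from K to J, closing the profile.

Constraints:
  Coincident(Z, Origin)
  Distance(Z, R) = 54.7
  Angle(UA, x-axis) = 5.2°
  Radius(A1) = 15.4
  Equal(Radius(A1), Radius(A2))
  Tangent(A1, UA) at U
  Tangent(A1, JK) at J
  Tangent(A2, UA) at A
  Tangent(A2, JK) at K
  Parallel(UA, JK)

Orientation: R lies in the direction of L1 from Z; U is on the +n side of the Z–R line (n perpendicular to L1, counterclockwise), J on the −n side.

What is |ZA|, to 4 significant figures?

56.83

The slot axis is L1's direction at 5.2°, so u = (cos 5.2°, sin 5.2°) = (0.9959, 0.09063) and n = (−sin 5.2°, cos 5.2°) = (-0.09063, 0.9959). Z is at the origin and R lies 54.7 along u from Z, so R = 54.7·u = (54.47, 4.958). Tangency of A1 to both parallel lines with radius 15.4 puts U and J at Z ± 15.4·n: U = (-1.396, 15.34), J = (1.396, -15.34). Equal radii place A and K the same way about R: A = R + 15.4·n = (53.08, 20.29), K = R − 15.4·n = (55.87, -10.38). Then |ZA| = |A − Z| = 56.83.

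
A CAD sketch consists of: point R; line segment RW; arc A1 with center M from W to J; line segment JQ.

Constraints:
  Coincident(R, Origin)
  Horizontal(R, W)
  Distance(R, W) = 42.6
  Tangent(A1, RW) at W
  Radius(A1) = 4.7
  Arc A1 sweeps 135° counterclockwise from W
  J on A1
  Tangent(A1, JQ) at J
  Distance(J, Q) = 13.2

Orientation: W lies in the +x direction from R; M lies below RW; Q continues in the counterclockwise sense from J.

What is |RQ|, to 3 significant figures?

51.6

R is at the origin; R and W share the same y with |RW| = 42.6 and W on the +x side, so W = (42.6, 0.00). Since A1 is tangent to RW there, MW ⟂ RW, so M = W + (0, -4.7) = (42.6, -4.70). On A1, W sits at bearing 90° from M; a 135° counterclockwise sweep puts J at bearing 225°, so J = M + 4.7·(cos 225°, sin 225°) = (39.3, -8.02). A1 meets JQ tangentially, so MJ is at right angles to JQ, so JQ runs along (−sin 225°, cos 225°); with |JQ| = 13.2, Q = (48.6, -17.4). Then |RQ| = |Q − R| = 51.6.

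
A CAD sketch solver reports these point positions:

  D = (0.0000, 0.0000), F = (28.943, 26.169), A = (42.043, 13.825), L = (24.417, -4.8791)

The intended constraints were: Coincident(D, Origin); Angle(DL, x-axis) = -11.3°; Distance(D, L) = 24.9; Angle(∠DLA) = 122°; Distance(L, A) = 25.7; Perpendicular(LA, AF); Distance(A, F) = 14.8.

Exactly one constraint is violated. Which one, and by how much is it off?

Distance(A, F) = 14.8 — off by 3.20.

D = (0.00, 0.00) ✓; DL at -11.30° ✓; |DL| = 24.90 ✓; ∠DLA = 122.0° ✓; |LA| = 25.70 ✓; ∠(LA, AF) = 90.00° ✓; |AF| = 18.00 ✗.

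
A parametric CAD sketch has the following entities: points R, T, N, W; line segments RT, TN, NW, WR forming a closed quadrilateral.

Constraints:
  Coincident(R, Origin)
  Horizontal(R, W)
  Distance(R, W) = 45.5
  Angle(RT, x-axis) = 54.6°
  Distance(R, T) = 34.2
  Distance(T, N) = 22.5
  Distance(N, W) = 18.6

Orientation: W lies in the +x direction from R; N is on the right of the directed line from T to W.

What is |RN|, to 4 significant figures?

29.14

R is at the origin; RW is horizontal with |RW| = 45.5 and W in +x, so W = (45.5, 0). RT runs at 54.6° with |RT| = 34.2, so T = (19.81, 27.88). N is determined by |TN| = 22.5 and |NW| = 18.6 together: it lies at the intersection of circle(T, 22.5) and circle(W, 18.6). With |TW| = 37.91, the foot of the radical line on TW is 21.07 from T and the perpendicular offset is √(22.5² − 21.07²) = 7.898. Taking the right-of-TW solution: N = (28.28, 7.032).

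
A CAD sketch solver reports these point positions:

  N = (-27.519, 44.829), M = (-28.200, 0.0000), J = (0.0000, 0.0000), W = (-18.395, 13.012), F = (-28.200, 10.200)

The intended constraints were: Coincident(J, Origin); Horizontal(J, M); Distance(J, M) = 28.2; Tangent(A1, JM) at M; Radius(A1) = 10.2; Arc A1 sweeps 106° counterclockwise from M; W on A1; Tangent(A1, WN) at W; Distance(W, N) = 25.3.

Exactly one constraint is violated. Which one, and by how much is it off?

Distance(W, N) = 25.3 — off by 7.80.

J = (0.00, 0.00) ✓; J.y = 0.00, M.y = 0.00 ✓; |JM| = 28.20 ✓; ∠(FM, MJ) = 90.00° ✓; |FM| = 10.20 ✓; bearing(F→W) − bearing(F→M) = 106.0° ✓; |FW| = 10.20 ✓; ∠(FW, WN) = 90.00° ✓; |WN| = 33.10 ✗.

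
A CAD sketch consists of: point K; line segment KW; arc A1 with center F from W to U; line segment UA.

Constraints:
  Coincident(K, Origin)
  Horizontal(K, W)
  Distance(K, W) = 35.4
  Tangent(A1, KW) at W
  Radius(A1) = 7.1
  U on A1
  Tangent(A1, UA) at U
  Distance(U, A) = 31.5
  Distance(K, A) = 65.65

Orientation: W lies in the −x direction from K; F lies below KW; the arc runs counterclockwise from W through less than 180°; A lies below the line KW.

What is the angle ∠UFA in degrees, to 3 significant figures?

77.3°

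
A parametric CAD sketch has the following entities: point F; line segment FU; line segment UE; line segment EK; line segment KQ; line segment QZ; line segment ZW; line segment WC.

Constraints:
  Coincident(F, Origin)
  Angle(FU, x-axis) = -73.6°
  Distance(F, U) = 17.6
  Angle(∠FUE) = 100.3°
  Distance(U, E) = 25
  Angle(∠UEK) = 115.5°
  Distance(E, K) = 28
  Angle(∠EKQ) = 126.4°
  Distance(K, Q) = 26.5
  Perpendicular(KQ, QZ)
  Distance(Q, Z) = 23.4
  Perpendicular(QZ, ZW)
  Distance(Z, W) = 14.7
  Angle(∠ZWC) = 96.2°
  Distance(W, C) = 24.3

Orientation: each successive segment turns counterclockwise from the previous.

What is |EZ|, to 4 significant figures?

43.12

∠EKQ = 126.4° gives KQ at 124.2° from the x-axis; with |KQ| = 26.5, Q = (24.23, 34.10). The perpendicularity gives QZ at right angles to KQ, so QZ runs at -145.8°; with |QZ| = 23.4, Z = (4.879, 20.95). Then |EZ| = |Z − E| = 43.12.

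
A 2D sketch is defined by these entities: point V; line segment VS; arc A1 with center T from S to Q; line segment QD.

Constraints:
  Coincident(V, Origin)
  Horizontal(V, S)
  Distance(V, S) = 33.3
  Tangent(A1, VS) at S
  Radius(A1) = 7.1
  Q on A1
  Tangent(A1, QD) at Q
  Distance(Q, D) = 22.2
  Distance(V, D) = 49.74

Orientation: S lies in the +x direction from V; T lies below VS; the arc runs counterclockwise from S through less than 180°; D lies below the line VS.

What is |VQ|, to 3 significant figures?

29.6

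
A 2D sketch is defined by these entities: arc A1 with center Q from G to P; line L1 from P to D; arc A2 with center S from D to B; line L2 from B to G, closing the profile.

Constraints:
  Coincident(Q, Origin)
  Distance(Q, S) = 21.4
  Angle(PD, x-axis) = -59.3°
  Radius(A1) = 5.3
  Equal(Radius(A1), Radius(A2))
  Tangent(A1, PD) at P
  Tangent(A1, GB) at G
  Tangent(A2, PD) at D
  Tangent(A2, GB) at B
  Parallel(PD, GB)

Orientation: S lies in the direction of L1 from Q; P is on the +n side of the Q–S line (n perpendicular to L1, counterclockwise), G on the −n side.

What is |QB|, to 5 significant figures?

22.047

The slot axis is L1's direction at -59.3°, so u = (cos -59.3°, sin -59.3°) = (0.51054, -0.85985) and n = (−sin -59.3°, cos -59.3°) = (0.85985, 0.51054). Q is at the origin and S lies 21.4 along u from Q, so S = 21.4·u = (10.926, -18.401). Tangency of A1 to both parallel lines with radius 5.3 puts P and G at Q ± 5.3·n: P = (4.5572, 2.7059), G = (-4.5572, -2.7059). Equal radii place D and B the same way about S: D = S + 5.3·n = (15.483, -15.695), B = S − 5.3·n = (6.3684, -21.107). Then |QB| = |B − Q| = 22.047.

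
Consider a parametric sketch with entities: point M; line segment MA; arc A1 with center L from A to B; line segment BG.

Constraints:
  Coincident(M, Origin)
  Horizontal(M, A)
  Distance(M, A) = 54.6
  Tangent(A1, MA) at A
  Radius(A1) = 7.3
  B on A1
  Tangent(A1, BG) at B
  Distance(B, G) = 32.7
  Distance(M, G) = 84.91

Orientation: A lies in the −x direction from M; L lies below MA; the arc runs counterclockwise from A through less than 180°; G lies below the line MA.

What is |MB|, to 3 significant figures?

60.6

Checks: |LB| = 7.300 ✓; ∠(LB, BG) = 90.00° ✓; |BG| = 32.70 ✓; |MG| = 84.91 ✓.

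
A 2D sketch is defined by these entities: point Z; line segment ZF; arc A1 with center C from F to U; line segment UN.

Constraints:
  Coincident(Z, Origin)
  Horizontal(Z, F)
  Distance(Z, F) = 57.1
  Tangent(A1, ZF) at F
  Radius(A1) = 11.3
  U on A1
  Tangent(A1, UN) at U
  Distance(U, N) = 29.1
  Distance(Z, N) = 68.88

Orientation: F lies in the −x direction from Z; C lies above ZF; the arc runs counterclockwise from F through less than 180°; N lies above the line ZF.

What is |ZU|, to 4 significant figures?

48.44

Checks: |CU| = 11.30 ✓; ∠(CU, UN) = 90.00° ✓; |UN| = 29.10 ✓; |ZN| = 68.88 ✓.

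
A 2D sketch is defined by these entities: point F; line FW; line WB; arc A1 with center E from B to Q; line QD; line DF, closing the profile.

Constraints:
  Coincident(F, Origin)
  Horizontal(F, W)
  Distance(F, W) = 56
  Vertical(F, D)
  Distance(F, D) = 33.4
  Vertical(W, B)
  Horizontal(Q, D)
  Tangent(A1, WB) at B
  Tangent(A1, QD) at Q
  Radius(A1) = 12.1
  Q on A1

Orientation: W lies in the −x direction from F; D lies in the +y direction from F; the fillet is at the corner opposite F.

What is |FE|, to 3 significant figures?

48.8

FD is vertical with |FD| = 33.4 and D on the +y side, so D = (0.00, 33.4). The virtual corner opposite F is at (-56.0, 33.4). A1 meets WB tangentially, so EB is at right angles to WB and A1 meets QD tangentially, so EQ is at right angles to QD, with radius 12.1, so the center E sits 12.1 in from both sides at E = (-43.9, 21.3). Then |FE| = |E − F| = 48.8.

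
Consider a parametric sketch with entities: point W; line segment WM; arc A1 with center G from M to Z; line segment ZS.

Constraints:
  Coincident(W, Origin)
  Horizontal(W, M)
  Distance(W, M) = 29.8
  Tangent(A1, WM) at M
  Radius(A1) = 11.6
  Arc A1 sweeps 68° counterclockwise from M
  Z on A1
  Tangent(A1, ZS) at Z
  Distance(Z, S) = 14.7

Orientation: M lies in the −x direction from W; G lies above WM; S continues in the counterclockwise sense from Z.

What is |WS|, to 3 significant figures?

24.9

W is at the origin; W and M share the same y with |WM| = 29.8 and M on the −x side, so M = (-29.8, 0.00). Tangency of A1 to WM means the radius GM is perpendicular to WM, so G = M + (0, 11.6) = (-29.8, 11.6). On A1, M sits at bearing -90° from G; a 68° counterclockwise sweep puts Z at bearing -22°, so Z = G + 11.6·(cos -22°, sin -22°) = (-19.0, 7.25). A1 meets ZS tangentially, so GZ is at right angles to ZS, so ZS runs along (−sin -22°, cos -22°); with |ZS| = 14.7, S = (-13.5, 20.9). Then |WS| = |S − W| = 24.9.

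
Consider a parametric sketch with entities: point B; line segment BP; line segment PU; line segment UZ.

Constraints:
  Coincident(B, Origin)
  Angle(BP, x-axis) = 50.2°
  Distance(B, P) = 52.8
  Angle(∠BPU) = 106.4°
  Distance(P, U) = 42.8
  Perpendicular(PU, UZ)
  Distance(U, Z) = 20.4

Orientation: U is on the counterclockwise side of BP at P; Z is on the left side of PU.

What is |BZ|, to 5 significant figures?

65.156

B is at the origin; BP runs at 50.2° with length 52.8, so P = 52.8·(cos 50.2°, sin 50.2°) = (33.798, 40.565). ∠BPU = 106.4°, so PU runs at 50.2° + (180° − 106.4°) = 123.80° from the x-axis; with |PU| = 42.8, U = P + 42.8·(cos 123.80°, sin 123.80°) = (9.9883, 76.132). The perpendicularity gives UZ at right angles to PU; with |UZ| = 20.4 on the left of PU, Z = U + 20.4·(-0.83098, -0.55630) = (-6.9637, 64.783). Then |BZ| = |Z − B| = 65.156.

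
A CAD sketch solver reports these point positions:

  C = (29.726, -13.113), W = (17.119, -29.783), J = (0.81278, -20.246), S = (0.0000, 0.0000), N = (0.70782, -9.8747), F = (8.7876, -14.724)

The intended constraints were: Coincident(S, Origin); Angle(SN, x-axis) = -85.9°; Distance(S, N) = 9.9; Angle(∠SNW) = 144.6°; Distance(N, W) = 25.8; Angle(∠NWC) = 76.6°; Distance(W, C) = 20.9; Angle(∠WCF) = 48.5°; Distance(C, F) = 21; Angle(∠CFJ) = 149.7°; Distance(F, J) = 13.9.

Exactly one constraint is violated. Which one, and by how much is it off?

Distance(F, J) = 13.9 — off by 4.20.

S = (0.00, 0.00) ✓; SN at -85.90° ✓; |SN| = 9.900 ✓; ∠SNW = 144.6° ✓; |NW| = 25.80 ✓; ∠NWC = 76.60° ✓; |WC| = 20.90 ✓; ∠WCF = 48.50° ✓; |CF| = 21.00 ✓; ∠CFJ = 149.7° ✓; |FJ| = 9.700 ✗.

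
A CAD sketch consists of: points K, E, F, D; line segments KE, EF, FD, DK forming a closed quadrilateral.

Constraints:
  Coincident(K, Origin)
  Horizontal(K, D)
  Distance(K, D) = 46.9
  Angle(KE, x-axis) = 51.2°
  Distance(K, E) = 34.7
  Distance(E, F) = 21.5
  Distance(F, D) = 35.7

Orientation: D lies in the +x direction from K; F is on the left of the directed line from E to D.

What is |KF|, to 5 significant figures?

54.556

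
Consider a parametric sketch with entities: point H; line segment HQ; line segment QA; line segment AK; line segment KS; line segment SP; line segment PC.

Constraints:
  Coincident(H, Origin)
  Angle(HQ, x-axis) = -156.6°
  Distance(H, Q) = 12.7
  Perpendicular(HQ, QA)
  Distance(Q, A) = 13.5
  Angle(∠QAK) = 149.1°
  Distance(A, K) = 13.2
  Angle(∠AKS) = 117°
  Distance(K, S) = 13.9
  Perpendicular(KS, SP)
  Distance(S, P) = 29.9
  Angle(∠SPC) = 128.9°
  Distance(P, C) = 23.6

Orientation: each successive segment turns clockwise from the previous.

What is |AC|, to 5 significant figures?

32.994

KS is perpendicular to SP, so SP runs at -70.500°; with |SP| = 29.9, P = (7.7895, -3.1121). ∠SPC = 128.9° gives PC at -121.60° from the x-axis; with |PC| = 23.6, C = (-4.5766, -23.213). Then |AC| = |C − A| = 32.994.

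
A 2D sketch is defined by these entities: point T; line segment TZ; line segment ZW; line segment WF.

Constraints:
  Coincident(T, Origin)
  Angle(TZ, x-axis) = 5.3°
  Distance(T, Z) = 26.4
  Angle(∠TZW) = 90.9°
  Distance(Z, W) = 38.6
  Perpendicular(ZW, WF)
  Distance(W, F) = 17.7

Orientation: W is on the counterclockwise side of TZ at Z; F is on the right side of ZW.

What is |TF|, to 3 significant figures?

58.9

T is at the origin; TZ runs at 5.3° with length 26.4, so Z = 26.4·(cos 5.3°, sin 5.3°) = (26.3, 2.44). ∠TZW = 90.9°, so ZW runs at 5.3° + (180° − 90.9°) = 94.4° from the x-axis; with |ZW| = 38.6, W = Z + 38.6·(cos 94.4°, sin 94.4°) = (23.3, 40.9). ZW is perpendicular to WF; with |WF| = 17.7 on the right of ZW, F = W + 17.7·(0.997, 0.0767) = (41.0, 42.3). Then |TF| = |F − T| = 58.9.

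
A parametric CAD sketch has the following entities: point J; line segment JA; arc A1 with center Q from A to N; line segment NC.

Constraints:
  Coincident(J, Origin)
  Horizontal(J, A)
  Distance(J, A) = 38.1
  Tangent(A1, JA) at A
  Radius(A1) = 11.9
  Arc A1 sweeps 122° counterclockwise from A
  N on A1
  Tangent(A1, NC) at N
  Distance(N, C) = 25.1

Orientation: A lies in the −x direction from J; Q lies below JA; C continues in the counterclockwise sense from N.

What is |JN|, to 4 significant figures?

51.52

A1 meets JA tangentially, so QA is at right angles to JA, so Q = A + (0, -11.9) = (-38.10, -11.90). On A1, A sits at bearing 90° from Q; a 122° counterclockwise sweep puts N at bearing 212°, so N = Q + 11.9·(cos 212°, sin 212°) = (-48.19, -18.21). Then |JN| = |N − J| = 51.52.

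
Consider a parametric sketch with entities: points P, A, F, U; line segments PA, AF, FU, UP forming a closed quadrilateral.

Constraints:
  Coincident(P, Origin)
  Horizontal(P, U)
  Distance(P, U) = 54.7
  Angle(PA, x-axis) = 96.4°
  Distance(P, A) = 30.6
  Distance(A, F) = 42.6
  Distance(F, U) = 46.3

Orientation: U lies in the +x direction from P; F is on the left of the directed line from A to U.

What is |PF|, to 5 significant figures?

56.865

P is at the origin; PU is horizontal with |PU| = 54.7 and U in +x, so U = (54.7, 0). PA runs at 96.4° with |PA| = 30.6, so A = (-3.4109, 30.409). F is determined by |AF| = 42.6 and |FU| = 46.3 together: it lies at the intersection of circle(A, 42.6) and circle(U, 46.3). With |AU| = 65.587, the foot of the radical line on AU is 30.286 from A and the perpendicular offset is √(42.6² − 30.286²) = 29.959. Taking the left-of-AU solution: F = (37.313, 42.911).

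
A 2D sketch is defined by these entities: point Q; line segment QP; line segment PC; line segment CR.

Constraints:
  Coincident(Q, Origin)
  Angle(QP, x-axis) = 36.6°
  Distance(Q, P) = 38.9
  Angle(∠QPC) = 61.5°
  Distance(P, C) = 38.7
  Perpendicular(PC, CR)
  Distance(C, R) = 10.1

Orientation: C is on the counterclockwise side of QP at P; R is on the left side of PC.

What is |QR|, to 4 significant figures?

31.40

Q is at the origin; QP runs at 36.6° with length 38.9, so P = 38.9·(cos 36.6°, sin 36.6°) = (31.23, 23.19). ∠QPC = 61.5°, so PC runs at 36.6° + (180° − 61.5°) = 155.1° from the x-axis; with |PC| = 38.7, C = P + 38.7·(cos 155.1°, sin 155.1°) = (-3.873, 39.49). PC ⟂ CR; with |CR| = 10.1 on the left of PC, R = C + 10.1·(-0.4210, -0.9070) = (-8.125, 30.33). Then |QR| = |R − Q| = 31.40.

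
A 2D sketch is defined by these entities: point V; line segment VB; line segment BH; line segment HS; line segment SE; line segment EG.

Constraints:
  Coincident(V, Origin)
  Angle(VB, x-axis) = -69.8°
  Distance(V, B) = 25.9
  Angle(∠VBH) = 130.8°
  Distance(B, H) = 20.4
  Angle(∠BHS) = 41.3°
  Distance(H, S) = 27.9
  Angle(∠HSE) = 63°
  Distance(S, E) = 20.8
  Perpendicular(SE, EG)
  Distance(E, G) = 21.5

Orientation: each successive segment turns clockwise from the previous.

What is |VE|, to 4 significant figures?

24.12

V is at the origin; VB runs at -69.8° with length 25.9, so B = (8.943, -24.31). ∠VBH = 130.8° gives BH at -119.0° from the x-axis; with |BH| = 20.4, H = (-0.9469, -42.15). ∠BHS = 41.3° gives HS at 102.3° from the x-axis; with |HS| = 27.9, S = (-6.890, -14.89). ∠HSE = 63.0° gives SE at -14.70° from the x-axis; with |SE| = 20.8, E = (13.23, -20.17). Then |VE| = |E − V| = 24.12.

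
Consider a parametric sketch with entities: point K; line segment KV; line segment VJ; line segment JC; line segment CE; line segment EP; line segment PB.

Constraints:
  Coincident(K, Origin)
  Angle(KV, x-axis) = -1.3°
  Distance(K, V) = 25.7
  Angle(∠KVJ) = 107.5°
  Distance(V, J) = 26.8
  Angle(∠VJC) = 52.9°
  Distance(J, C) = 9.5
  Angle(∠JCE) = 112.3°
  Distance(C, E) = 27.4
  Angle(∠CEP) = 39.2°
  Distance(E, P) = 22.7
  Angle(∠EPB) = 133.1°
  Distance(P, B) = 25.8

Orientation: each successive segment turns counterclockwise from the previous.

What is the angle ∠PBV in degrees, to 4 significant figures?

20.93°

K is at the origin; KV runs at -1.3° with length 25.7, so V = (25.69, -0.5831). ∠KVJ = 107.5° gives VJ at 71.20° from the x-axis; with |VJ| = 26.8, J = (34.33, 24.79). ∠VJC = 52.9° gives JC at -161.7° from the x-axis; with |JC| = 9.5, C = (25.31, 21.80). ∠JCE = 112.3° gives CE at -94.00° from the x-axis; with |CE| = 27.4, E = (23.40, -5.529). ∠CEP = 39.2° gives EP at 46.80° from the x-axis; with |EP| = 22.7, P = (38.94, 11.02). ∠EPB = 133.1° gives PB at 93.70° from the x-axis; with |PB| = 25.8, B = (37.27, 36.76). Then cos ∠PBV = BP·BV / (|BP||BV|), giving 20.93°.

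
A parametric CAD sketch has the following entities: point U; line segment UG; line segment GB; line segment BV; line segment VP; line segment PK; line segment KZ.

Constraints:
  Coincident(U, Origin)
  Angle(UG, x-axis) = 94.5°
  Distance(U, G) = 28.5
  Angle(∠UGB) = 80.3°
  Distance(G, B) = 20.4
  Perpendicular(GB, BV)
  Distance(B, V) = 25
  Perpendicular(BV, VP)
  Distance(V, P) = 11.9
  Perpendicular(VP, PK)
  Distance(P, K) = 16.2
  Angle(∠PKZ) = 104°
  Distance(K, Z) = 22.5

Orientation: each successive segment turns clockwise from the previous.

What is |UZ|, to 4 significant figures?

35.55

U is at the origin; UG runs at 94.5° with length 28.5, so G = (-2.236, 28.41). ∠UGB = 80.3° gives GB at -5.200° from the x-axis; with |GB| = 20.4, B = (18.08, 26.56). The perpendicularity gives BV at right angles to GB, so BV runs at -95.20°; with |BV| = 25.0, V = (15.81, 1.666). BV is perpendicular to VP, so VP runs at 174.8°; with |VP| = 11.9, P = (3.963, 2.745). VP ⟂ PK, so PK runs at 84.80°; with |PK| = 16.2, K = (5.431, 18.88). ∠PKZ = 104.0° gives KZ at 8.800° from the x-axis; with |KZ| = 22.5, Z = (27.67, 22.32). Then |UZ| = |Z − U| = 35.55.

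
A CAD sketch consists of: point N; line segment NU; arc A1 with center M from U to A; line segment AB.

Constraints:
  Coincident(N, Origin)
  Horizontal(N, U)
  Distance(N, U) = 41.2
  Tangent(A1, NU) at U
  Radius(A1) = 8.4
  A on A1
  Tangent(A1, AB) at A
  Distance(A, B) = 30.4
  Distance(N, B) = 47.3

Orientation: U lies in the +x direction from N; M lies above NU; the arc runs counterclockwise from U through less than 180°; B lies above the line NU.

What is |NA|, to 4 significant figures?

49.69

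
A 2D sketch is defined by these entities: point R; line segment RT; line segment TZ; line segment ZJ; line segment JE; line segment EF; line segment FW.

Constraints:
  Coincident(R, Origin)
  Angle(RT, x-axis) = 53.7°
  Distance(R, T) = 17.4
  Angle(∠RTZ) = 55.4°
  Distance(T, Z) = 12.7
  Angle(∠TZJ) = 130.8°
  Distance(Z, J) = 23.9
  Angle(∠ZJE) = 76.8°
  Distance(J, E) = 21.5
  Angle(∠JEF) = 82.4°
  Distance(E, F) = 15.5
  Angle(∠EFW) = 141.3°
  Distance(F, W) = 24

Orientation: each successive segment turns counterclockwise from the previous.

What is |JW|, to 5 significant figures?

32.014

∠JEF = 82.4° gives EF at 68.300° from the x-axis; with |EF| = 15.5, F = (5.9406, 0.65882). ∠EFW = 141.3° gives FW at 107.00° from the x-axis; with |FW| = 24.0, W = (-1.0763, 23.610). Then |JW| = |W − J| = 32.014.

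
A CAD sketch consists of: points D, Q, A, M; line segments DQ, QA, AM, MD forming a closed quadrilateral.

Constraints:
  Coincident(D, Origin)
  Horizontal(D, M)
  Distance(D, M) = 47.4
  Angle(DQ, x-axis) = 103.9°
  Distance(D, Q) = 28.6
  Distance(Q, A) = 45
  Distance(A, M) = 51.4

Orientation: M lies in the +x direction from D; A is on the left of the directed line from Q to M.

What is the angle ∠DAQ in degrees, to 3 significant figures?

27.9°

D is at the origin; D and M share the same y with |DM| = 47.4 and M in +x, so M = (47.4, 0). DQ runs at 103.9° with |DQ| = 28.6, so Q = (-6.87, 27.8). A is determined by |QA| = 45.0 and |AM| = 51.4 together: it lies at the intersection of circle(Q, 45.0) and circle(M, 51.4). With |QM| = 61.0, the foot of the radical line on QM is 25.4 from Q and the perpendicular offset is √(45.0² − 25.4²) = 37.1. Taking the left-of-QM solution: A = (32.7, 49.2).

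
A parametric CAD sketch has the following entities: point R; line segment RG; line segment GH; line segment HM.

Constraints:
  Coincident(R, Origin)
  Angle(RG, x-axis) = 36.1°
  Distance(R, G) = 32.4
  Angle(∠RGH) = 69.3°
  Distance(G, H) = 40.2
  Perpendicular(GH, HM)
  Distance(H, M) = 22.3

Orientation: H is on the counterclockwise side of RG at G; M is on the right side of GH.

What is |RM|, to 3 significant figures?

60.0

R is at the origin; RG runs at 36.1° with length 32.4, so G = 32.4·(cos 36.1°, sin 36.1°) = (26.2, 19.1). ∠RGH = 69.3°, so GH runs at 36.1° + (180° − 69.3°) = 147° from the x-axis; with |GH| = 40.2, H = G + 40.2·(cos 147°, sin 147°) = (-7.46, 41.1). The perpendicularity gives HM at right angles to GH; with |HM| = 22.3 on the right of GH, M = H + 22.3·(0.548, 0.837) = (4.75, 59.8). Then |RM| = |M − R| = 60.0.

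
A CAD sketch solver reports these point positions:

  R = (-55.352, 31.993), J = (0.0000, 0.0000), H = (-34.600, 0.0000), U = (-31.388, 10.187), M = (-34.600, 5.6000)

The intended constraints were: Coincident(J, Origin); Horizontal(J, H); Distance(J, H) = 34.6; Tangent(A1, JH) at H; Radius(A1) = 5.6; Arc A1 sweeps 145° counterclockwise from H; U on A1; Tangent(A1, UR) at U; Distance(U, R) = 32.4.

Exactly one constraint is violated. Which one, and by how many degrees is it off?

Tangent(A1, UR) at U — off by 7.30°.

J = (0.00, 0.00) ✓; J.y = 0.00, H.y = 0.00 ✓; |JH| = 34.60 ✓; ∠(MH, HJ) = 90.00° ✓; |MH| = 5.600 ✓; bearing(M→U) − bearing(M→H) = 145.0° ✓; |MU| = 5.600 ✓; ∠(MU, UR) = 97.30° ✗; |UR| = 32.40 ✓.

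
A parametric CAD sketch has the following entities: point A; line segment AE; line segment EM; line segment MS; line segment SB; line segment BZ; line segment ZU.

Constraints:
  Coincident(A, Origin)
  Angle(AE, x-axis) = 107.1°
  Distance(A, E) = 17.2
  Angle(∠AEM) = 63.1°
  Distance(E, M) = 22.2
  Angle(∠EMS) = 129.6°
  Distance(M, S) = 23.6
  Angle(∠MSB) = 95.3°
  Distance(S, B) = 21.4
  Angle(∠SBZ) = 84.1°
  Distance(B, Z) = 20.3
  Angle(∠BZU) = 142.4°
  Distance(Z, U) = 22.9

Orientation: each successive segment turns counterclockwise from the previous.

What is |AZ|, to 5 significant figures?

2.6577

∠MSB = 95.3° gives SB at -0.90000° from the x-axis; with |SB| = 21.4, B = (2.1811, -22.848). ∠SBZ = 84.1° gives BZ at 95.000° from the x-axis; with |BZ| = 20.3, Z = (0.41183, -2.6256). Then |AZ| = |Z − A| = 2.6577.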